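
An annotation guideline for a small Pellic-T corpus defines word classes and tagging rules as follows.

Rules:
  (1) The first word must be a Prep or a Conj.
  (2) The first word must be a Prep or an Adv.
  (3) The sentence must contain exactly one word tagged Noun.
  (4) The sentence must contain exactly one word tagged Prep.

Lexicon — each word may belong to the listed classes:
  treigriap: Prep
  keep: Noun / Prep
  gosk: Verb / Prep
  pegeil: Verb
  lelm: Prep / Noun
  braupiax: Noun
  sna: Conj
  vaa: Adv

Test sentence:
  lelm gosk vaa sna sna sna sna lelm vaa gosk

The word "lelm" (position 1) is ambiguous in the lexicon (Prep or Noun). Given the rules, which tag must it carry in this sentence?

Candidates per position — 1:lelm {Prep,Noun}; 2:gosk {Verb,Prep}; 3:vaa {Adv}; 4:sna {Conj}; 5:sna {Conj}; 6:sna {Conj}; 7:sna {Conj}; 8:lelm {Prep,Noun}; 9:vaa {Adv}; 10:gosk {Verb,Prep}.
If word 1 were Noun, no tagging could satisfy rule 1; so word 1 is Prep.
If word 2 were Prep, no tagging could satisfy rule 4; so word 2 is Verb.
If word 8 were Prep, no tagging could satisfy rule 3; so word 8 is Noun.
If word 10 were Prep, no tagging could satisfy rule 4; so word 10 is Verb.
The only consistent sequence is: Prep Verb Adv Conj Conj Conj Conj Noun Adv Verb.
Checking: rule 1 satisfied; rule 2 satisfied; rule 3 satisfied; rule 4 satisfied.

Prep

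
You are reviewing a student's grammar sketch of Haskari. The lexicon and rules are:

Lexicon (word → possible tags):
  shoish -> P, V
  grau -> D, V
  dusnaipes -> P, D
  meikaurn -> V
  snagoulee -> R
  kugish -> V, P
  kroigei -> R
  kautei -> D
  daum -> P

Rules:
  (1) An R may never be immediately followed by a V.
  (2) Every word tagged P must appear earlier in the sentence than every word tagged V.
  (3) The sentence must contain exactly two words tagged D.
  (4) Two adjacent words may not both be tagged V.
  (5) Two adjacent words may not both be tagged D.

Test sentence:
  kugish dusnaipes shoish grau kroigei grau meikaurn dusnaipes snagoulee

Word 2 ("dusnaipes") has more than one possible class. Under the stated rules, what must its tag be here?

P

Candidates per position — 1:kugish {V,P}; 2:dusnaipes {P,D}; 3:shoish {P,V}; 4:grau {D,V}; 5:kroigei {R}; 6:grau {D,V}; 7:meikaurn {V}; 8:dusnaipes {P,D}; 9:snagoulee {R}.
At position 6, choosing V makes rule 1 impossible to satisfy; hence D.
At position 8, choosing P makes rule 2 impossible to satisfy; hence D.
At position 2, choosing D makes rule 3 impossible to satisfy; hence P.
At position 4, choosing D makes rule 3 impossible to satisfy; hence V.
At position 1, choosing V makes rule 2 impossible to satisfy; hence P.
At position 3, choosing V makes rule 4 impossible to satisfy; hence P.
The only consistent sequence is: P P P V R D V D R.
Rule-by-rule: rule 1 ok; rule 2 ok; rule 3 ok; rule 4 ok; rule 5 ok.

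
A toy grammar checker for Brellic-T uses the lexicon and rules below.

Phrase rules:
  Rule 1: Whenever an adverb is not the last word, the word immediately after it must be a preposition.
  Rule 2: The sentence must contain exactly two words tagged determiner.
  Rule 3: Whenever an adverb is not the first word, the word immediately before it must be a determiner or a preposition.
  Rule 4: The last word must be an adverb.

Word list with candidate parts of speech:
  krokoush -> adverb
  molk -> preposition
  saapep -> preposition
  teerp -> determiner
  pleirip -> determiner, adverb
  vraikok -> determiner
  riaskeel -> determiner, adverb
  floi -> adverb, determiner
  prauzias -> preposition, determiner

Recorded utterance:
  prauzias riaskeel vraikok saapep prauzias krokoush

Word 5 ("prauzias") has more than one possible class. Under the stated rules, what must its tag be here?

Candidates per position — 1:prauzias {preposition,determiner}; 2:riaskeel {determiner,adverb}; 3:vraikok {determiner}; 4:saapep {preposition}; 5:prauzias {preposition,determiner}; 6:krokoush {adverb}.
At position 2, choosing adverb makes rule 1 impossible to satisfy; hence determiner.
At position 5, choosing determiner makes rule 2 impossible to satisfy; hence preposition.
At position 1, choosing determiner makes rule 2 impossible to satisfy; hence preposition.
That leaves exactly one tagging: preposition determiner determiner preposition preposition adverb.
Checking: rule 1 ✓; rule 2 ✓; rule 3 ✓; rule 4 ✓.

preposition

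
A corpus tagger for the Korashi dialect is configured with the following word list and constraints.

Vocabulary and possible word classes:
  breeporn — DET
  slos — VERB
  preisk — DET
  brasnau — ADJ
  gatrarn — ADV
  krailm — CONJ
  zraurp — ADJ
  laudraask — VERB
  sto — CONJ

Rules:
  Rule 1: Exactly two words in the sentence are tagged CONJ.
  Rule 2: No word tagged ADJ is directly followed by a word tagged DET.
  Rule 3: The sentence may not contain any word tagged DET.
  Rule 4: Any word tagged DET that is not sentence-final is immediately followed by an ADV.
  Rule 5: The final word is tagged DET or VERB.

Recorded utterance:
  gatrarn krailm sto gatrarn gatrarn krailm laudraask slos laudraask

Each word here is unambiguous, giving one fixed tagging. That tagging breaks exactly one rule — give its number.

1

Fixed tagging: ADV CONJ CONJ ADV ADV CONJ VERB VERB VERB.
Rule check: R1 fails, R2 ok, R3 ok, R4 ok, R5 ok.
Only rule 1 fails.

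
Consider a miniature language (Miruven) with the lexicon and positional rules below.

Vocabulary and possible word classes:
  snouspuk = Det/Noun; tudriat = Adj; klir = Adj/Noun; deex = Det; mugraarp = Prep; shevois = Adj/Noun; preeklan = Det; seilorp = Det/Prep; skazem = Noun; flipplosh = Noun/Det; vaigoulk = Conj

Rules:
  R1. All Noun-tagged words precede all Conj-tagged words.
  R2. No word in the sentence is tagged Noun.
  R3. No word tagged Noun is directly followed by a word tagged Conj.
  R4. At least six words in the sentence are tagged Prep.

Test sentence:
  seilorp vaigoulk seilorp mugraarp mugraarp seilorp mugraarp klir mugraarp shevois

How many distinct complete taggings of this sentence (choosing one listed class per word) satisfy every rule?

4

Candidates per position — 1:seilorp {Det,Prep}; 2:vaigoulk {Conj}; 3:seilorp {Det,Prep}; 4:mugraarp {Prep}; 5:mugraarp {Prep}; 6:seilorp {Det,Prep}; 7:mugraarp {Prep}; 8:klir {Adj,Noun}; 9:mugraarp {Prep}; 10:shevois {Adj,Noun}.
There are 32 candidate sequences in total.
The sequences that satisfy every rule: Det Conj Prep Prep Prep Prep Prep Adj Prep Adj; Prep Conj Det Prep Prep Prep Prep Adj Prep Adj; Prep Conj Prep Prep Prep Det Prep Adj Prep Adj; Prep Conj Prep Prep Prep Prep Prep Adj Prep Adj.
Count = 4.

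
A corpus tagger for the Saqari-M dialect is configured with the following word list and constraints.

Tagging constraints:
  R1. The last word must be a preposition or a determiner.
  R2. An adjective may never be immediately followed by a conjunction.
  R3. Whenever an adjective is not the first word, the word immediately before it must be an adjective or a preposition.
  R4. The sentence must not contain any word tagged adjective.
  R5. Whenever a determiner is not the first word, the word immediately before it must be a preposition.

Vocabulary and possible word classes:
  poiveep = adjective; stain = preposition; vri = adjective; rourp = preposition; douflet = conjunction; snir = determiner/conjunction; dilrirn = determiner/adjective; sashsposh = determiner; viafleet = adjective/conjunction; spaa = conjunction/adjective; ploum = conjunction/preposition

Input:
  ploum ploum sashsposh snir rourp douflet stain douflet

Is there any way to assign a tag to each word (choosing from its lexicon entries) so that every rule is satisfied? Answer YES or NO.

NO

Candidates per position — 1:ploum {conjunction,preposition}; 2:ploum {conjunction,preposition}; 3:sashsposh {determiner}; 4:snir {determiner,conjunction}; 5:rourp {preposition}; 6:douflet {conjunction}; 7:stain {preposition}; 8:douflet {conjunction}.
Rule 1 cannot be satisfied by any choice of tags from the lexicon.
So there is no consistent tagging.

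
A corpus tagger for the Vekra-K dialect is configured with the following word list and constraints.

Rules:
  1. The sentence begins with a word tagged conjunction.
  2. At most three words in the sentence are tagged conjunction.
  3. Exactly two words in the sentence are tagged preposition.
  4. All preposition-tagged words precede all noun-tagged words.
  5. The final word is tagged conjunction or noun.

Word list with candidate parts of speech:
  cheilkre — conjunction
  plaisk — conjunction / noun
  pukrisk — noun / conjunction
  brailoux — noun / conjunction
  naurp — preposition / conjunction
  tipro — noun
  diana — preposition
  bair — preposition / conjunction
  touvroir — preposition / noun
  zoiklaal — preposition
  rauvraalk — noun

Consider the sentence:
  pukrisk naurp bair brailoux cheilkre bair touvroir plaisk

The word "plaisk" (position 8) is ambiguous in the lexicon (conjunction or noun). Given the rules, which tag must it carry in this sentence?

Candidates per position — 1:pukrisk {noun,conjunction}; 2:naurp {preposition,conjunction}; 3:bair {preposition,conjunction}; 4:brailoux {noun,conjunction}; 5:cheilkre {conjunction}; 6:bair {preposition,conjunction}; 7:touvroir {preposition,noun}; 8:plaisk {conjunction,noun}.
Position 1: tagging it noun would leave rule 1 unsatisfiable, so it must be conjunction.
Position 8: the remaining choice is settled jointly with positions 2, 3, 4, 6, 7 — only noun at position 8 is part of a tagging that satisfies every rule.
The only consistent sequence is: conjunction preposition preposition noun conjunction conjunction noun noun.
Verifying each rule — rule 1 holds; rule 2 holds; rule 3 holds; rule 4 holds; rule 5 holds.

noun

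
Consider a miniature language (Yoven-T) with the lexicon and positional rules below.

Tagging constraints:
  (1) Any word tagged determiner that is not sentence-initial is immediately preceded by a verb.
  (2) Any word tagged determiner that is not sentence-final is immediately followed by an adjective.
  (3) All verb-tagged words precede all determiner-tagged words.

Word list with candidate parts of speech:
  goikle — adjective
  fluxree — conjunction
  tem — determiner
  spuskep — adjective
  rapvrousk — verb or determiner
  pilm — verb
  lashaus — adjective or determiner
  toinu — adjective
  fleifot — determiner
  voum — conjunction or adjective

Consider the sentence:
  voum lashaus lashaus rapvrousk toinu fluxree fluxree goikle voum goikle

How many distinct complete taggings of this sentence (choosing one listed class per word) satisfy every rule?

Candidates per position — 1:voum {conjunction,adjective}; 2:lashaus {adjective,determiner}; 3:lashaus {adjective,determiner}; 4:rapvrousk {verb,determiner}; 5:toinu {adjective}; 6:fluxree {conjunction}; 7:fluxree {conjunction}; 8:goikle {adjective}; 9:voum {conjunction,adjective}; 10:goikle {adjective}.
There are 32 candidate sequences in total.
The sequences that satisfy every rule: conjunction adjective adjective verb adjective conjunction conjunction adjective conjunction adjective; conjunction adjective adjective verb adjective conjunction conjunction adjective adjective adjective; adjective adjective adjective verb adjective conjunction conjunction adjective conjunction adjective; adjective adjective adjective verb adjective conjunction conjunction adjective adjective adjective.
Count = 4.

4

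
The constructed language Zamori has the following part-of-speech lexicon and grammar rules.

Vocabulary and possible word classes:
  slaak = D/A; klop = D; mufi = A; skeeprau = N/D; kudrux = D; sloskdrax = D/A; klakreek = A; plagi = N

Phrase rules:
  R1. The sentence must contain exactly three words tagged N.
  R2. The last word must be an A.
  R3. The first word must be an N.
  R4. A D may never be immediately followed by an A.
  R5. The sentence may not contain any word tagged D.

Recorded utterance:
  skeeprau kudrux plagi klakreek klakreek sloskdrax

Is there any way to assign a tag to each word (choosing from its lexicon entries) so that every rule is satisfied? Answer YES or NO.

Candidates per position — 1:skeeprau {N,D}; 2:kudrux {D}; 3:plagi {N}; 4:klakreek {A}; 5:klakreek {A}; 6:sloskdrax {D,A}.
Rule 1 cannot be satisfied by any choice of tags from the lexicon.
So there is no consistent tagging.

NO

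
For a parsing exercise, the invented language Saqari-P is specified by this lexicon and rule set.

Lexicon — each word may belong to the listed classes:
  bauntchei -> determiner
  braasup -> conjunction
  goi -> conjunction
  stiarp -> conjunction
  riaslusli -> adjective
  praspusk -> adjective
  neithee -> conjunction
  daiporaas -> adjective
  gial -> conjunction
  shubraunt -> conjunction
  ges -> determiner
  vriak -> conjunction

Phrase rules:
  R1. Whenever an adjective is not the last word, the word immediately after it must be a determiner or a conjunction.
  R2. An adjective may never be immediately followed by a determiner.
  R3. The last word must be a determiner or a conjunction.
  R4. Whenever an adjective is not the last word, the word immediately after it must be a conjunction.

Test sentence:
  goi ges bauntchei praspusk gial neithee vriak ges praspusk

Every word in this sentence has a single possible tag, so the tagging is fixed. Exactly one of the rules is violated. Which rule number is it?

3

Fixed tagging: conjunction determiner determiner adjective conjunction conjunction conjunction determiner adjective.
Applying the rules: R1 ok, R2 ok, R3 fails, R4 ok.
Only rule 3 fails.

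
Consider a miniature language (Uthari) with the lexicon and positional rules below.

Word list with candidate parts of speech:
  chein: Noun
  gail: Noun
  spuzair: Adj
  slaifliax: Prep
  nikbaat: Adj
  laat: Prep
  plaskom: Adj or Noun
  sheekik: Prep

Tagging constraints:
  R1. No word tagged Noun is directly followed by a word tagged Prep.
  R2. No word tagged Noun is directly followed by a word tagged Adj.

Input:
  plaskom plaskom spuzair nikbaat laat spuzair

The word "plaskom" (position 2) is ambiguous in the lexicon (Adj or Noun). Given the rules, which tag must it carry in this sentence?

Candidates per position — 1:plaskom {Adj,Noun}; 2:plaskom {Adj,Noun}; 3:spuzair {Adj}; 4:nikbaat {Adj}; 5:laat {Prep}; 6:spuzair {Adj}.
If word 1 were Noun, no tagging could satisfy rule 2; so word 1 is Adj.
If word 2 were Noun, no tagging could satisfy rule 2; so word 2 is Adj.
The unique satisfying tagging is: Adj Adj Adj Adj Prep Adj.
Verifying each rule — rule 1 holds; rule 2 holds.

Adj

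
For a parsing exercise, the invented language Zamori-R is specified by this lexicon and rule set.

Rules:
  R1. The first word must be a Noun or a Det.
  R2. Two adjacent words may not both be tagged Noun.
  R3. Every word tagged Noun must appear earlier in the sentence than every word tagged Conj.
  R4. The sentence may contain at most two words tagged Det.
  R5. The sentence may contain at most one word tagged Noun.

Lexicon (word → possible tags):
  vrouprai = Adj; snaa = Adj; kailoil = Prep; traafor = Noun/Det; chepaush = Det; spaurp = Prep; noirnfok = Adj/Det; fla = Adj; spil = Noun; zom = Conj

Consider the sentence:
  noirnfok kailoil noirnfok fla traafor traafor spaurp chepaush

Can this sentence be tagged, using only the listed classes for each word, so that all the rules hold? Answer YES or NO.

Candidates per position — 1:noirnfok {Adj,Det}; 2:kailoil {Prep}; 3:noirnfok {Adj,Det}; 4:fla {Adj}; 5:traafor {Noun,Det}; 6:traafor {Noun,Det}; 7:spaurp {Prep}; 8:chepaush {Det}.
Every candidate sequence violates at least one rule; no consistent tagging exists.

NO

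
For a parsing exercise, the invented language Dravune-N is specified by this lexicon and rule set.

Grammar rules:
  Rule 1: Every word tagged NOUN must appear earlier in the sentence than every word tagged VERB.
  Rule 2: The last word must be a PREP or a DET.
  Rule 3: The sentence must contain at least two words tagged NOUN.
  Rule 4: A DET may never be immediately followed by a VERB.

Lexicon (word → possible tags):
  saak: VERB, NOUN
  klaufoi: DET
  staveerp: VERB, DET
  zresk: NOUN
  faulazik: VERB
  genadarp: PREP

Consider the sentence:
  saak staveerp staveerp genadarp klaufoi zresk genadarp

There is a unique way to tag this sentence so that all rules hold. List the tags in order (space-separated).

Candidates per position — 1:saak {VERB,NOUN}; 2:staveerp {VERB,DET}; 3:staveerp {VERB,DET}; 4:genadarp {PREP}; 5:klaufoi {DET}; 6:zresk {NOUN}; 7:genadarp {PREP}.
Position 1: tagging it VERB would leave rule 1 unsatisfiable, so it must be NOUN.
Position 2: tagging it VERB would leave rule 1 unsatisfiable, so it must be DET.
Position 3: tagging it VERB would leave rule 1 unsatisfiable, so it must be DET.
The only consistent sequence is: NOUN DET DET PREP DET NOUN PREP.
Verifying each rule — rule 1 holds; rule 2 holds; rule 3 holds; rule 4 holds.

NOUN DET DET PREP DET NOUN PREP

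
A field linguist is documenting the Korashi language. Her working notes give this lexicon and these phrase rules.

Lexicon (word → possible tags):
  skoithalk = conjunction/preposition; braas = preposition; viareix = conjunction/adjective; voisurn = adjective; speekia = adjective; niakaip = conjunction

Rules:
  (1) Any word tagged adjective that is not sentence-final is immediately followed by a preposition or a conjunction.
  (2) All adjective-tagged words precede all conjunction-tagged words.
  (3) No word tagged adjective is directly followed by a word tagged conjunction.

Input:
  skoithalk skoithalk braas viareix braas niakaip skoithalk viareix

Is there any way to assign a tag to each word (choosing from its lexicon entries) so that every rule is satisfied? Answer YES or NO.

Candidates per position — 1:skoithalk {conjunction,preposition}; 2:skoithalk {conjunction,preposition}; 3:braas {preposition}; 4:viareix {conjunction,adjective}; 5:braas {preposition}; 6:niakaip {conjunction}; 7:skoithalk {conjunction,preposition}; 8:viareix {conjunction,adjective}.
One satisfying assignment: preposition conjunction preposition conjunction preposition conjunction conjunction conjunction.
Checking: rule 1 ok; rule 2 ok; rule 3 ok.

YES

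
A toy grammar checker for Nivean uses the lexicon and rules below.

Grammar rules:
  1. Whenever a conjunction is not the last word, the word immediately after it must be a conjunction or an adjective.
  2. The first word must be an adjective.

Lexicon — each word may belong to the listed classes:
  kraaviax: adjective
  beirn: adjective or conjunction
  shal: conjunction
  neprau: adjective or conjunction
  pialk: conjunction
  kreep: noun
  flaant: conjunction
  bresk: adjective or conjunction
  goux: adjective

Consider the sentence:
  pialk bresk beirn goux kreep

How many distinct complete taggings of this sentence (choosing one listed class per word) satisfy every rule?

0

Candidates per position — 1:pialk {conjunction}; 2:bresk {adjective,conjunction}; 3:beirn {adjective,conjunction}; 4:goux {adjective}; 5:kreep {noun}.
There are 4 candidate sequences in total.
Rule 2 cannot be satisfied by any choice of tags from the lexicon.
So there is no consistent tagging.
Count = 0.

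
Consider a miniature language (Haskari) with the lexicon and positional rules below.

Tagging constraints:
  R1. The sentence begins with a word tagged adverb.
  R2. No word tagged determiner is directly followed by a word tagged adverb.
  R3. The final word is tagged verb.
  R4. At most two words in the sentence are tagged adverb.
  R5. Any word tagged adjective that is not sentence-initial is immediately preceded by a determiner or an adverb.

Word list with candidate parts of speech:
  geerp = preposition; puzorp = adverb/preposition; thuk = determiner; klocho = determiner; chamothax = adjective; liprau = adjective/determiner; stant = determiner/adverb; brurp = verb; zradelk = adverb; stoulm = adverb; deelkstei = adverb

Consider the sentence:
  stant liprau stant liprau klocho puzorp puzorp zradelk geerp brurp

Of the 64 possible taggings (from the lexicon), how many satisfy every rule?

4

Candidates per position — 1:stant {determiner,adverb}; 2:liprau {adjective,determiner}; 3:stant {determiner,adverb}; 4:liprau {adjective,determiner}; 5:klocho {determiner}; 6:puzorp {adverb,preposition}; 7:puzorp {adverb,preposition}; 8:zradelk {adverb}; 9:geerp {preposition}; 10:brurp {verb}.
There are 64 candidate sequences in total.
The sequences that satisfy every rule: adverb adjective determiner adjective determiner preposition preposition adverb preposition verb; adverb adjective determiner determiner determiner preposition preposition adverb preposition verb; adverb determiner determiner adjective determiner preposition preposition adverb preposition verb; adverb determiner determiner determiner determiner preposition preposition adverb preposition verb.
Count = 4.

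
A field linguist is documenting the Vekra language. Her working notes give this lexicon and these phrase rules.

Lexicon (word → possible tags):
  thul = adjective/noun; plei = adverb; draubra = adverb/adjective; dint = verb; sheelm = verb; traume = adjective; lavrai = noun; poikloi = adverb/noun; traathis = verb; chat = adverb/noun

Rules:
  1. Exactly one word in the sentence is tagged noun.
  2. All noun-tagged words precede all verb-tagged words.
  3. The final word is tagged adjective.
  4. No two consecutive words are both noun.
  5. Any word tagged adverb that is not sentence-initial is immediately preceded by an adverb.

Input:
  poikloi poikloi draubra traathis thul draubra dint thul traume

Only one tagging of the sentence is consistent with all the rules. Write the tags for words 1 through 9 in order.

adverb noun adjective verb adjective adjective verb adjective adjective

Candidates per position — 1:poikloi {adverb,noun}; 2:poikloi {adverb,noun}; 3:draubra {adverb,adjective}; 4:traathis {verb}; 5:thul {adjective,noun}; 6:draubra {adverb,adjective}; 7:dint {verb}; 8:thul {adjective,noun}; 9:traume {adjective}.
Word 5 cannot be noun — rule 2 would then fail for every completion. It is adjective.
Word 6 cannot be adverb — rule 5 would then fail for every completion. It is adjective.
Word 8 cannot be noun — rule 2 would then fail for every completion. It is adjective.
The remaining ambiguous positions (1, 2, 3) are resolved jointly — only one combination satisfies every rule.
So the tagging must be: adverb noun adjective verb adjective adjective verb adjective adjective.
Check: rule 1 ok; rule 2 ok; rule 3 ok; rule 4 ok; rule 5 ok.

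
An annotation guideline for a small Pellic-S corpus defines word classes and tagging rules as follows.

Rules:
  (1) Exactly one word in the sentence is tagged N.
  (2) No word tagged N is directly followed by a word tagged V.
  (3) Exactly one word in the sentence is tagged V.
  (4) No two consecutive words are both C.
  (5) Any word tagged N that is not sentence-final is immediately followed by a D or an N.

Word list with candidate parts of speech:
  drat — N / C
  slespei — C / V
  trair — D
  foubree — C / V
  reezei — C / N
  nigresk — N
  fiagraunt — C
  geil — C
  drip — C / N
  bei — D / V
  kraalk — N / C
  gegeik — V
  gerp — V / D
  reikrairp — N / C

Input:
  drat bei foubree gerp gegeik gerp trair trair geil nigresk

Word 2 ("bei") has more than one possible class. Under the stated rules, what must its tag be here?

D

Candidates per position — 1:drat {N,C}; 2:bei {D,V}; 3:foubree {C,V}; 4:gerp {V,D}; 5:gegeik {V}; 6:gerp {V,D}; 7:trair {D}; 8:trair {D}; 9:geil {C}; 10:nigresk {N}.
Position 1: N is ruled out by rule 1; that leaves C.
Position 2: V is ruled out by rule 3; that leaves D.
Position 3: V is ruled out by rule 3; that leaves C.
Position 4: V is ruled out by rule 3; that leaves D.
Position 6: V is ruled out by rule 3; that leaves D.
The unique satisfying tagging is: C D C D V D D D C N.
Check: rule 1 ok; rule 2 ok; rule 3 ok; rule 4 ok; rule 5 ok.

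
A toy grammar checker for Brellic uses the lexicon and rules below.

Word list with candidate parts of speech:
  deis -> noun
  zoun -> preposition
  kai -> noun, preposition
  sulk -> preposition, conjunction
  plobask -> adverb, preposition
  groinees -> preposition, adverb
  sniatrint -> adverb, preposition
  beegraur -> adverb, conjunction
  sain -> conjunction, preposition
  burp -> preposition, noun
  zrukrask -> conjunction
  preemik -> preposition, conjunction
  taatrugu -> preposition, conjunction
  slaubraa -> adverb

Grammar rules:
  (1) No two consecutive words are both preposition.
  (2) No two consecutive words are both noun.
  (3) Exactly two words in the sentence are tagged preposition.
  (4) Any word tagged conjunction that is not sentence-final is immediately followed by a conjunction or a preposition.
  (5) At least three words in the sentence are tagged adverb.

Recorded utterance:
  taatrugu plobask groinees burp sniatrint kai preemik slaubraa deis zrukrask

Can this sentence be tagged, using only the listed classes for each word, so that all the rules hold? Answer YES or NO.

Candidates per position — 1:taatrugu {preposition,conjunction}; 2:plobask {adverb,preposition}; 3:groinees {preposition,adverb}; 4:burp {preposition,noun}; 5:sniatrint {adverb,preposition}; 6:kai {noun,preposition}; 7:preemik {preposition,conjunction}; 8:slaubraa {adverb}; 9:deis {noun}; 10:zrukrask {conjunction}.
One satisfying assignment: preposition adverb adverb noun adverb noun preposition adverb noun conjunction.
Checking: rule 1 ok; rule 2 ok; rule 3 ok; rule 4 ok; rule 5 ok.

YES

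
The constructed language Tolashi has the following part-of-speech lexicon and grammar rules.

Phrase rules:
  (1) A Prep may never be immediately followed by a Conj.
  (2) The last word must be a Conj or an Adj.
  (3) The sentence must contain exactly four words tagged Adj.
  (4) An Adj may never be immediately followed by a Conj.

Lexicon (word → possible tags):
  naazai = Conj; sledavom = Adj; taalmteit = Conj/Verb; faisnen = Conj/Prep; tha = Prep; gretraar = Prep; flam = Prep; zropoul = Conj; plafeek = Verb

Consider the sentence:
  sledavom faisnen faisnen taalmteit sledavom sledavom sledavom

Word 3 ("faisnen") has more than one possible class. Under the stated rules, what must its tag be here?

Prep

Candidates per position — 1:sledavom {Adj}; 2:faisnen {Conj,Prep}; 3:faisnen {Conj,Prep}; 4:taalmteit {Conj,Verb}; 5:sledavom {Adj}; 6:sledavom {Adj}; 7:sledavom {Adj}.
At position 2, choosing Conj makes rule 4 impossible to satisfy; hence Prep.
At position 3, choosing Conj makes rule 1 impossible to satisfy; hence Prep.
At position 4, choosing Conj makes rule 1 impossible to satisfy; hence Verb.
That leaves exactly one tagging: Adj Prep Prep Verb Adj Adj Adj.
Checking: rule 1 ok; rule 2 ok; rule 3 ok; rule 4 ok.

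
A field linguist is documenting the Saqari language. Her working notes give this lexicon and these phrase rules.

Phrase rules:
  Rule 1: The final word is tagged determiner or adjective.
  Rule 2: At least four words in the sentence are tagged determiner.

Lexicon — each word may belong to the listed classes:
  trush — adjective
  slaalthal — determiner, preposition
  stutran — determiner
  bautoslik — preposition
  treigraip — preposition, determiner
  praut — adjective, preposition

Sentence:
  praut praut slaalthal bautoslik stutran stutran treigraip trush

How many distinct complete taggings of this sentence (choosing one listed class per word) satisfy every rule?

4

Candidates per position — 1:praut {adjective,preposition}; 2:praut {adjective,preposition}; 3:slaalthal {determiner,preposition}; 4:bautoslik {preposition}; 5:stutran {determiner}; 6:stutran {determiner}; 7:treigraip {preposition,determiner}; 8:trush {adjective}.
There are 16 candidate sequences in total.
The sequences that satisfy every rule: adjective adjective determiner preposition determiner determiner determiner adjective; adjective preposition determiner preposition determiner determiner determiner adjective; preposition adjective determiner preposition determiner determiner determiner adjective; preposition preposition determiner preposition determiner determiner determiner adjective.
Count = 4.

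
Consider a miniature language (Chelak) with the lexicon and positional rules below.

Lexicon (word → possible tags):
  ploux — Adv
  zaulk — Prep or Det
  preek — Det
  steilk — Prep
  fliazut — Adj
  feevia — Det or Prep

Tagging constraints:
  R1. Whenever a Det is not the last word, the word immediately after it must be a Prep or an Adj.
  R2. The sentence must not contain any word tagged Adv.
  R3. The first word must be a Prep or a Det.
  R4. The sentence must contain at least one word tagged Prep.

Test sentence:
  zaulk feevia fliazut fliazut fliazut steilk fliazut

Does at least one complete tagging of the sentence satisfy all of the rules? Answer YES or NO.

YES

Candidates per position — 1:zaulk {Prep,Det}; 2:feevia {Det,Prep}; 3:fliazut {Adj}; 4:fliazut {Adj}; 5:fliazut {Adj}; 6:steilk {Prep}; 7:fliazut {Adj}.
One satisfying assignment: Det Prep Adj Adj Adj Prep Adj.
Rule-by-rule: rule 1 ✓; rule 2 ✓; rule 3 ✓; rule 4 ✓.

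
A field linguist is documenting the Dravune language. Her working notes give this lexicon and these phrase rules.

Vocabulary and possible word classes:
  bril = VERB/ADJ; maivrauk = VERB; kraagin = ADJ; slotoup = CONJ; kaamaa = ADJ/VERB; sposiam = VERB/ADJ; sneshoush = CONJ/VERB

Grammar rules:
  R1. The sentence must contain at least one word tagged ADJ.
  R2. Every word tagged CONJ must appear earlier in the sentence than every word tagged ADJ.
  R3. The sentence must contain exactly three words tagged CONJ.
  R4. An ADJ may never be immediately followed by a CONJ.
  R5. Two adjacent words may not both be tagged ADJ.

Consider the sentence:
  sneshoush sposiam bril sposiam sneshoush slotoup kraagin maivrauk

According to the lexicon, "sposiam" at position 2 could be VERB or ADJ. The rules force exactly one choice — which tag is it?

Candidates per position — 1:sneshoush {CONJ,VERB}; 2:sposiam {VERB,ADJ}; 3:bril {VERB,ADJ}; 4:sposiam {VERB,ADJ}; 5:sneshoush {CONJ,VERB}; 6:slotoup {CONJ}; 7:kraagin {ADJ}; 8:maivrauk {VERB}.
At position 1, choosing VERB makes rule 3 impossible to satisfy; hence CONJ.
At position 2, choosing ADJ makes rule 2 impossible to satisfy; hence VERB.
At position 3, choosing ADJ makes rule 2 impossible to satisfy; hence VERB.
At position 4, choosing ADJ makes rule 2 impossible to satisfy; hence VERB.
At position 5, choosing VERB makes rule 3 impossible to satisfy; hence CONJ.
The only consistent sequence is: CONJ VERB VERB VERB CONJ CONJ ADJ VERB.
Checking: rule 1 ok; rule 2 ok; rule 3 ok; rule 4 ok; rule 5 ok.

VERB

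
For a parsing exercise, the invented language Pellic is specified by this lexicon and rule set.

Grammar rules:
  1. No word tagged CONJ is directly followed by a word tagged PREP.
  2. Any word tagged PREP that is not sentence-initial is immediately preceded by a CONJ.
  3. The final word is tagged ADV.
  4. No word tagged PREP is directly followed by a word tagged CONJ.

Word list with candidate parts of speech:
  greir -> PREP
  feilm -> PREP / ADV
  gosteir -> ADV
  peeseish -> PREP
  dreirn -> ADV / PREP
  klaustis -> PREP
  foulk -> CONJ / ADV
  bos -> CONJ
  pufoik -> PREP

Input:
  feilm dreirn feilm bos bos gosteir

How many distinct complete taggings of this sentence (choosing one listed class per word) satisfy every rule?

2

Candidates per position — 1:feilm {PREP,ADV}; 2:dreirn {ADV,PREP}; 3:feilm {PREP,ADV}; 4:bos {CONJ}; 5:bos {CONJ}; 6:gosteir {ADV}.
There are 8 candidate sequences in total.
The sequences that satisfy every rule: PREP ADV ADV CONJ CONJ ADV; ADV ADV ADV CONJ CONJ ADV.
Count = 2.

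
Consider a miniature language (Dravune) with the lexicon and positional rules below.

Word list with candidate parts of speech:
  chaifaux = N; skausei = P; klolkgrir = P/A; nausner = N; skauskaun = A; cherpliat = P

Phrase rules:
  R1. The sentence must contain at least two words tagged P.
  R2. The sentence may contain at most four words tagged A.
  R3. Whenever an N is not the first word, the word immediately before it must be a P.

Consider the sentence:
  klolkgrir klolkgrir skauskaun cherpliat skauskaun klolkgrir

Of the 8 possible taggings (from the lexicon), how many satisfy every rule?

Candidates per position — 1:klolkgrir {P,A}; 2:klolkgrir {P,A}; 3:skauskaun {A}; 4:cherpliat {P}; 5:skauskaun {A}; 6:klolkgrir {P,A}.
There are 8 candidate sequences in total.
Checking each against the rules leaves 7 sequences.
Count = 7.

7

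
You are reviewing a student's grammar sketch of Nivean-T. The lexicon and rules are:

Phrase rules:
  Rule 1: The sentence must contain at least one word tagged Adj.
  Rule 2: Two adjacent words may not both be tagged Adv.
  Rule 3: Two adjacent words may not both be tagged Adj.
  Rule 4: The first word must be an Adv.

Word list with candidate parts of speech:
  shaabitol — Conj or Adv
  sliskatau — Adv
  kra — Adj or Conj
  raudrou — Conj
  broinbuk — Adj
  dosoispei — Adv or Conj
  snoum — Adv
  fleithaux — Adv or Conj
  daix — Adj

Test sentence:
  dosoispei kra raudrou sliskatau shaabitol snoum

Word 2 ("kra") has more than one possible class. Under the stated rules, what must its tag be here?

Adj

Candidates per position — 1:dosoispei {Adv,Conj}; 2:kra {Adj,Conj}; 3:raudrou {Conj}; 4:sliskatau {Adv}; 5:shaabitol {Conj,Adv}; 6:snoum {Adv}.
At position 1, choosing Conj makes rule 4 impossible to satisfy; hence Adv.
At position 2, choosing Conj makes rule 1 impossible to satisfy; hence Adj.
At position 5, choosing Adv makes rule 2 impossible to satisfy; hence Conj.
That leaves exactly one tagging: Adv Adj Conj Adv Conj Adv.
Verifying each rule — rule 1 ok; rule 2 ok; rule 3 ok; rule 4 ok.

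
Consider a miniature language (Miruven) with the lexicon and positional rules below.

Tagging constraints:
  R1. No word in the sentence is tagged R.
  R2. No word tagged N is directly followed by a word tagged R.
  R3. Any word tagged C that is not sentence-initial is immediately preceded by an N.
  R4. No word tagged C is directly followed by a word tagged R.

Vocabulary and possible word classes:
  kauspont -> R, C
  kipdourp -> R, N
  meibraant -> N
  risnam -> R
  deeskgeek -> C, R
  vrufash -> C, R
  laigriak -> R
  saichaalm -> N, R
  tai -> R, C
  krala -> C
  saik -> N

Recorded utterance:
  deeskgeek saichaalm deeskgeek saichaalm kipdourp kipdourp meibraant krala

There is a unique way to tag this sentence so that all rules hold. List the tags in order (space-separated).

C N C N N N N C

Candidates per position — 1:deeskgeek {C,R}; 2:saichaalm {N,R}; 3:deeskgeek {C,R}; 4:saichaalm {N,R}; 5:kipdourp {R,N}; 6:kipdourp {R,N}; 7:meibraant {N}; 8:krala {C}.
If word 1 were R, no tagging could satisfy rule 1; so word 1 is C.
If word 2 were R, no tagging could satisfy rule 1; so word 2 is N.
If word 3 were R, no tagging could satisfy rule 1; so word 3 is C.
If word 4 were R, no tagging could satisfy rule 1; so word 4 is N.
If word 5 were R, no tagging could satisfy rule 1; so word 5 is N.
If word 6 were R, no tagging could satisfy rule 1; so word 6 is N.
The unique satisfying tagging is: C N C N N N N C.
Check: rule 1 ✓; rule 2 ✓; rule 3 ✓; rule 4 ✓.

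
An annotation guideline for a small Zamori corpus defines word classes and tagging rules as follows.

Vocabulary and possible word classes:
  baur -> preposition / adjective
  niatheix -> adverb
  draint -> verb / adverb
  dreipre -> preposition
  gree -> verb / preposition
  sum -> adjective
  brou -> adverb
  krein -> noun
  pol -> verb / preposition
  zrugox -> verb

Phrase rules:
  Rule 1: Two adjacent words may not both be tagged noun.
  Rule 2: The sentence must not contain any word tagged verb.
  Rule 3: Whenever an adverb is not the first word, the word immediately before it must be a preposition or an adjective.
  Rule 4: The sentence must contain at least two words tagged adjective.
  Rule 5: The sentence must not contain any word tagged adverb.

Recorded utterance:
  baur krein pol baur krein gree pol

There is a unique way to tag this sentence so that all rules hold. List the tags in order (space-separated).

adjective noun preposition adjective noun preposition preposition

Candidates per position — 1:baur {preposition,adjective}; 2:krein {noun}; 3:pol {verb,preposition}; 4:baur {preposition,adjective}; 5:krein {noun}; 6:gree {verb,preposition}; 7:pol {verb,preposition}.
Position 1: tagging it preposition would leave rule 4 unsatisfiable, so it must be adjective.
Position 3: tagging it verb would leave rule 2 unsatisfiable, so it must be preposition.
Position 4: tagging it preposition would leave rule 4 unsatisfiable, so it must be adjective.
Position 6: tagging it verb would leave rule 2 unsatisfiable, so it must be preposition.
Position 7: tagging it verb would leave rule 2 unsatisfiable, so it must be preposition.
The only consistent sequence is: adjective noun preposition adjective noun preposition preposition.
Verifying each rule — rule 1 satisfied; rule 2 satisfied; rule 3 satisfied; rule 4 satisfied; rule 5 satisfied.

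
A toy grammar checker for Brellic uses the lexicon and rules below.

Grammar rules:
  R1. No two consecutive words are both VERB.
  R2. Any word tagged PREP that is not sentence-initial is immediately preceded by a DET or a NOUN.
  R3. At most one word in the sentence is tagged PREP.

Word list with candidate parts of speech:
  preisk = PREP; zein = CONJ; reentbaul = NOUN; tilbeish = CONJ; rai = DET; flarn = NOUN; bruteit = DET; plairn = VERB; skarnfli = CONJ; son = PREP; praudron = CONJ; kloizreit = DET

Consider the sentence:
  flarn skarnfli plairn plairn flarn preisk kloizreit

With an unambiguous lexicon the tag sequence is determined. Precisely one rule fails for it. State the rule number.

1

Fixed tagging: NOUN CONJ VERB VERB NOUN PREP DET.
Applying the rules: R1 ✗, R2 ✓, R3 ✓.
Only rule 1 fails.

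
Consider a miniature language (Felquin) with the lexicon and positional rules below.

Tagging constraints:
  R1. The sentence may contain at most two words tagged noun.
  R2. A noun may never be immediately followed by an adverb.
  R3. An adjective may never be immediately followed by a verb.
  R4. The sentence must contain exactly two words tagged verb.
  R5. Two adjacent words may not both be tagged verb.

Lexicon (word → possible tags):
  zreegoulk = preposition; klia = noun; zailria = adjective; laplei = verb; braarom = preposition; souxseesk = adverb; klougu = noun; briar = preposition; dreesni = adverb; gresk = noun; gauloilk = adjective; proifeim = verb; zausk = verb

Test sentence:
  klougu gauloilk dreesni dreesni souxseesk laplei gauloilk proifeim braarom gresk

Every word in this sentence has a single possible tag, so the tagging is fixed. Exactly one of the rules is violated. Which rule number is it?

3

Fixed tagging: noun adjective adverb adverb adverb verb adjective verb preposition noun.
Rule check: R1 holds, R2 holds, R3 violated, R4 holds, R5 holds.
Only rule 3 fails.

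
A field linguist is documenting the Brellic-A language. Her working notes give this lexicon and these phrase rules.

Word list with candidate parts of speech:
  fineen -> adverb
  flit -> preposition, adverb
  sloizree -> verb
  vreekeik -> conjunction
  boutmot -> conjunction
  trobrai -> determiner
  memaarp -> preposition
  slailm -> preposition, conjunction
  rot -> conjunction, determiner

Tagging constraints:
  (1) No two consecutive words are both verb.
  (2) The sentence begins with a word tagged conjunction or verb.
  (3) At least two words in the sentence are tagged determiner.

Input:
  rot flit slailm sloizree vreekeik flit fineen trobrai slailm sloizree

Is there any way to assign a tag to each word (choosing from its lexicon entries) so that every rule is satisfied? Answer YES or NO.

NO

Candidates per position — 1:rot {conjunction,determiner}; 2:flit {preposition,adverb}; 3:slailm {preposition,conjunction}; 4:sloizree {verb}; 5:vreekeik {conjunction}; 6:flit {preposition,adverb}; 7:fineen {adverb}; 8:trobrai {determiner}; 9:slailm {preposition,conjunction}; 10:sloizree {verb}.
Every candidate sequence violates at least one rule; no consistent tagging exists.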